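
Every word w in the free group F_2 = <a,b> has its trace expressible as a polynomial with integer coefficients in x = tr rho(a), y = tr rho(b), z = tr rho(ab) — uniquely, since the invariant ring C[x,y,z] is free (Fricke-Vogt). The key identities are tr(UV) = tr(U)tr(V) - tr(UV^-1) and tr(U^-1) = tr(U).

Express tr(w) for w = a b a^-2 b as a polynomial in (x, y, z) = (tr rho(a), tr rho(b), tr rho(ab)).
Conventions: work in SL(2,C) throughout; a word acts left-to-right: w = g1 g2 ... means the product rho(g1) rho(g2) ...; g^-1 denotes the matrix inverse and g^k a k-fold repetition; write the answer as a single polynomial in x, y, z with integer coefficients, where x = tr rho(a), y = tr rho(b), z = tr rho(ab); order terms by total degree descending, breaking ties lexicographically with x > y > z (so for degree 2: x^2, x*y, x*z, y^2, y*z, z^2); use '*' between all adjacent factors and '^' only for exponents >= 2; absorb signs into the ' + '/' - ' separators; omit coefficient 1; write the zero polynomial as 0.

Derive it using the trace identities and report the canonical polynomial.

x^2*y*z - x^3 - x*z^2 - y*z + 3*x

tr(b a b) = tr(b)*tr(a b) - tr(a)  (reduce the b square) = y*z - x
reduce: tr(b a b a) = tr(a b)*tr(a b) - tr(1)  (split on a) = z^2 - 2
tr(a^-1 b a b) = tr(b a b)*tr(a) - tr(b a b a)  (eliminate a^-1) = x*y*z - x^2 - z^2 + 2
tr(a b a^-2 b) = tr(a^-1 b a b)*tr(a) - tr(a^-1 b a b a)  (eliminate a^-1) = x^2*y*z - x^3 - x*z^2 - y*z + 3*x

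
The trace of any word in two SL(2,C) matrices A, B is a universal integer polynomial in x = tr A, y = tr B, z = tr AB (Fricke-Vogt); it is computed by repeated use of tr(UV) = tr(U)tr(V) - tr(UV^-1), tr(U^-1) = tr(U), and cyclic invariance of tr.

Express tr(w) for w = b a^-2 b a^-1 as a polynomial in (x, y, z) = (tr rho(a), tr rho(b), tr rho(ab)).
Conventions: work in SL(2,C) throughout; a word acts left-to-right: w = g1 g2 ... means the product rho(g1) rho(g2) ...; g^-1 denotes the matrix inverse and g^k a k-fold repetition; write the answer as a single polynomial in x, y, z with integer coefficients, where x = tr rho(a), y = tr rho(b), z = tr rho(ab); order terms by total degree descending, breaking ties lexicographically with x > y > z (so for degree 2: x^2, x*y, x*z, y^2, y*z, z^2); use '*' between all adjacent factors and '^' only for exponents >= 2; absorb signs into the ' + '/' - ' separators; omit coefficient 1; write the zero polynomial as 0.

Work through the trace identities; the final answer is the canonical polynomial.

x^3*y^2 - 2*x^2*y*z - x*y^2 + x*z^2 + y*z - x

so tr(b^2) = tr(b) tr(b) - tr(1) = y^2 - 2
so tr(b^2 a) = tr(b) tr(a b) - tr(a) = y*z - x
tr(b a^-1 b) = tr(b^2) tr(a) - tr(b^2 a) = x*y^2 - y*z - x
tr(b a b a) = tr(b a) tr(b a) - tr(1)   [split at repeated b] = z^2 - 2
tr(b a^-1 b a) = tr(b a b) tr(a) - tr(b a b a) = x*y*z - x^2 - z^2 + 2
tr(b a^-1 b a^-1) = tr(b a^-1 b) tr(a) - tr(b a^-1 b a) = x^2*y^2 - 2*x*y*z + z^2 - 2
tr(b a^-2 b a^-1) = tr(b a^-1 b a^-1) tr(a) - tr(b a^-1 b) = x^3*y^2 - 2*x^2*y*z - x*y^2 + x*z^2 + y*z - x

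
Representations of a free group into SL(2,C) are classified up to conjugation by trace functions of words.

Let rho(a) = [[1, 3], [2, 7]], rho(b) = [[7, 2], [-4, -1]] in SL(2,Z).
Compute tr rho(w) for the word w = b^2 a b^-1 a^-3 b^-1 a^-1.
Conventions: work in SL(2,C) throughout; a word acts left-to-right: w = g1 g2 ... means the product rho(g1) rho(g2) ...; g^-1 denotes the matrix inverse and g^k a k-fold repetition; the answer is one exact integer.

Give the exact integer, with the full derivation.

-1801240

rho(b) = [[7, 2], [-4, -1]]
... * rho(b) = [[7, 2], [-4, -1]]  ->  [[41, 12], [-24, -7]]
... * rho(a) = [[1, 3], [2, 7]]  ->  [[65, 207], [-38, -121]]
... * rho(b^-1) = [[-1, -2], [4, 7]]  ->  [[763, 1319], [-446, -771]]
... * rho(a^-1) = [[7, -3], [-2, 1]]  ->  [[2703, -970], [-1580, 567]]
... * rho(a^-1) = [[7, -3], [-2, 1]]  ->  [[20861, -9079], [-12194, 5307]]
... * rho(a^-1) = [[7, -3], [-2, 1]]  ->  [[164185, -71662], [-95972, 41889]]
... * rho(b^-1) = [[-1, -2], [4, 7]]  ->  [[-450833, -830004], [263528, 485167]]
... * rho(a^-1) = [[7, -3], [-2, 1]]  ->  [[-1495823, 522495], [874362, -305417]]
tr = -1495823 + -305417 = -1801240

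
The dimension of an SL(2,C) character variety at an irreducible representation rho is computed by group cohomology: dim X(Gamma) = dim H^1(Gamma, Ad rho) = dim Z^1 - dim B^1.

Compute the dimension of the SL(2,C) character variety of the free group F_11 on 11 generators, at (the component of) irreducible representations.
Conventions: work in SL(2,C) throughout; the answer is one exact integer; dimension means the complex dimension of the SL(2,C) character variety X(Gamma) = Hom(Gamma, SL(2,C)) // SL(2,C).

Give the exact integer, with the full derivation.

30

Gamma = F_11 has 11 generators and no relators.
A cocycle picks one sl_2 vector per generator freely, giving dim Z^1 = 3*11 = 33.
dim B^1 = 3: the coboundary map is injective because an irreducible image has centralizer 0 in sl_2.
dim X = dim H^1 = dim Z^1 - dim B^1 = 33 - 3 = 30.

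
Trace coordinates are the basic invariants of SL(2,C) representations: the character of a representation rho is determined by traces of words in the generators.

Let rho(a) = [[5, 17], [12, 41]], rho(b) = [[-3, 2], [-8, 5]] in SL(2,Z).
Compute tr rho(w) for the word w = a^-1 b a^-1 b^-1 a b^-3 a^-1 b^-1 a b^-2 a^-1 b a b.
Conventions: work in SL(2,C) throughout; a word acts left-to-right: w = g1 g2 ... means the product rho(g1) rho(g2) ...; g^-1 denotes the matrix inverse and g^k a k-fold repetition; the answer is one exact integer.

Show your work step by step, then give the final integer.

-90047729490

rho(a^-1) = [[41, -17], [-12, 5]]
... * rho(b) = [[-3, 2], [-8, 5]]  ->  [[13, -3], [-4, 1]]
... * rho(a^-1) = [[41, -17], [-12, 5]]  ->  [[569, -236], [-176, 73]]
... * rho(b^-1) = [[5, -2], [8, -3]]  ->  [[957, -430], [-296, 133]]
... * rho(a) = [[5, 17], [12, 41]]  ->  [[-375, -1361], [116, 421]]
... * rho(b^-1) = [[5, -2], [8, -3]]  ->  [[-12763, 4833], [3948, -1495]]
... * rho(b^-1) = [[5, -2], [8, -3]]  ->  [[-25151, 11027], [7780, -3411]]
... * rho(b^-1) = [[5, -2], [8, -3]]  ->  [[-37539, 17221], [11612, -5327]]
... * rho(a^-1) = [[41, -17], [-12, 5]]  ->  [[-1745751, 724268], [540016, -224039]]
... * rho(b^-1) = [[5, -2], [8, -3]]  ->  [[-2934611, 1318698], [907768, -407915]]
... * rho(a) = [[5, 17], [12, 41]]  ->  [[1151321, 4178231], [-356140, -1292459]]
... * rho(b^-1) = [[5, -2], [8, -3]]  ->  [[39182453, -14837335], [-12120372, 4589657]]
... * rho(b^-1) = [[5, -2], [8, -3]]  ->  [[77213585, -33852901], [-23884604, 10471773]]
... * rho(a^-1) = [[41, -17], [-12, 5]]  ->  [[3571991797, -1481895450], [-1104930040, 458397133]]
... * rho(b) = [[-3, 2], [-8, 5]]  ->  [[1139188209, -265493656], [-352386944, 82125585]]
... * rho(a) = [[5, 17], [12, 41]]  ->  [[2510017173, 8480959657], [-776427700, -2623429063]]
... * rho(b) = [[-3, 2], [-8, 5]]  ->  [[-75377728775, 47424832631], [23316715604, -14670000715]]
tr = -75377728775 + -14670000715 = -90047729490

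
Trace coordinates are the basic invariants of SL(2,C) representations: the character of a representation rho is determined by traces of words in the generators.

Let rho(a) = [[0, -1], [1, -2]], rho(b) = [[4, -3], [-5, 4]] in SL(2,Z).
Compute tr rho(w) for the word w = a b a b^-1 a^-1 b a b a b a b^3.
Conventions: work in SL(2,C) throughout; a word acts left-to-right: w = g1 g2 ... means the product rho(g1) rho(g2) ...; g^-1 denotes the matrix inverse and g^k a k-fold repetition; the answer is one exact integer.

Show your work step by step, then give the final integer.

366826

rho(a) = [[0, -1], [1, -2]]
... * rho(b) = [[4, -3], [-5, 4]]  ->  [[5, -4], [14, -11]]
... * rho(a) = [[0, -1], [1, -2]]  ->  [[-4, 3], [-11, 8]]
... * rho(b^-1) = [[4, 3], [5, 4]]  ->  [[-1, 0], [-4, -1]]
... * rho(a^-1) = [[-2, 1], [-1, 0]]  ->  [[2, -1], [9, -4]]
... * rho(b) = [[4, -3], [-5, 4]]  ->  [[13, -10], [56, -43]]
... * rho(a) = [[0, -1], [1, -2]]  ->  [[-10, 7], [-43, 30]]
... * rho(b) = [[4, -3], [-5, 4]]  ->  [[-75, 58], [-322, 249]]
... * rho(a) = [[0, -1], [1, -2]]  ->  [[58, -41], [249, -176]]
... * rho(b) = [[4, -3], [-5, 4]]  ->  [[437, -338], [1876, -1451]]
... * rho(a) = [[0, -1], [1, -2]]  ->  [[-338, 239], [-1451, 1026]]
... * rho(b) = [[4, -3], [-5, 4]]  ->  [[-2547, 1970], [-10934, 8457]]
... * rho(b) = [[4, -3], [-5, 4]]  ->  [[-20038, 15521], [-86021, 66630]]
... * rho(b) = [[4, -3], [-5, 4]]  ->  [[-157757, 122198], [-677234, 524583]]
tr = -157757 + 524583 = 366826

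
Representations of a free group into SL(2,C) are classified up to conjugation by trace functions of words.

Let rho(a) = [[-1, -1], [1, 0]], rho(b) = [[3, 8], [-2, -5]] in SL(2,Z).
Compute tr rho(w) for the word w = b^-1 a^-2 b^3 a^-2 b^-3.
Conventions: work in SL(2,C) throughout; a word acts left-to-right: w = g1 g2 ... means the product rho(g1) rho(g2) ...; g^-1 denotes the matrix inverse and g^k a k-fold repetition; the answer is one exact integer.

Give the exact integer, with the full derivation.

rho(b^-1) = [[-5, -8], [2, 3]]
... * rho(a^-1) = [[0, 1], [-1, -1]]  ->  [[8, 3], [-3, -1]]
... * rho(a^-1) = [[0, 1], [-1, -1]]  ->  [[-3, 5], [1, -2]]
... * rho(b) = [[3, 8], [-2, -5]]  ->  [[-19, -49], [7, 18]]
... * rho(b) = [[3, 8], [-2, -5]]  ->  [[41, 93], [-15, -34]]
... * rho(b) = [[3, 8], [-2, -5]]  ->  [[-63, -137], [23, 50]]
... * rho(a^-1) = [[0, 1], [-1, -1]]  ->  [[137, 74], [-50, -27]]
... * rho(a^-1) = [[0, 1], [-1, -1]]  ->  [[-74, 63], [27, -23]]
... * rho(b^-1) = [[-5, -8], [2, 3]]  ->  [[496, 781], [-181, -285]]
... * rho(b^-1) = [[-5, -8], [2, 3]]  ->  [[-918, -1625], [335, 593]]
... * rho(b^-1) = [[-5, -8], [2, 3]]  ->  [[1340, 2469], [-489, -901]]
tr = 1340 + -901 = 439

439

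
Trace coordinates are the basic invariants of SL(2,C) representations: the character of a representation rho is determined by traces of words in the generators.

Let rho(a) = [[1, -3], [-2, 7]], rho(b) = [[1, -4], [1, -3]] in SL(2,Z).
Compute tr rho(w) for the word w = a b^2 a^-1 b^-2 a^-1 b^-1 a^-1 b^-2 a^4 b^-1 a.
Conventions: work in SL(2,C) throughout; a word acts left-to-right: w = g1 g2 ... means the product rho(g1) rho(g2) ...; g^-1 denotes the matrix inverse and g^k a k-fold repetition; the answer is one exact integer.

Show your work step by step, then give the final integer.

rho(a) = [[1, -3], [-2, 7]]
... * rho(b) = [[1, -4], [1, -3]]  ->  [[-2, 5], [5, -13]]
... * rho(b) = [[1, -4], [1, -3]]  ->  [[3, -7], [-8, 19]]
... * rho(a^-1) = [[7, 3], [2, 1]]  ->  [[7, 2], [-18, -5]]
... * rho(b^-1) = [[-3, 4], [-1, 1]]  ->  [[-23, 30], [59, -77]]
... * rho(b^-1) = [[-3, 4], [-1, 1]]  ->  [[39, -62], [-100, 159]]
... * rho(a^-1) = [[7, 3], [2, 1]]  ->  [[149, 55], [-382, -141]]
... * rho(b^-1) = [[-3, 4], [-1, 1]]  ->  [[-502, 651], [1287, -1669]]
... * rho(a^-1) = [[7, 3], [2, 1]]  ->  [[-2212, -855], [5671, 2192]]
... * rho(b^-1) = [[-3, 4], [-1, 1]]  ->  [[7491, -9703], [-19205, 24876]]
... * rho(b^-1) = [[-3, 4], [-1, 1]]  ->  [[-12770, 20261], [32739, -51944]]
... * rho(a) = [[1, -3], [-2, 7]]  ->  [[-53292, 180137], [136627, -461825]]
... * rho(a) = [[1, -3], [-2, 7]]  ->  [[-413566, 1420835], [1060277, -3642656]]
... * rho(a) = [[1, -3], [-2, 7]]  ->  [[-3255236, 11186543], [8345589, -28679423]]
... * rho(a) = [[1, -3], [-2, 7]]  ->  [[-25628322, 88071509], [65704435, -225792728]]
... * rho(b^-1) = [[-3, 4], [-1, 1]]  ->  [[-11186543, -14441779], [28679423, 37025012]]
... * rho(a) = [[1, -3], [-2, 7]]  ->  [[17697015, -67532824], [-45370601, 173136815]]
tr = 17697015 + 173136815 = 190833830

190833830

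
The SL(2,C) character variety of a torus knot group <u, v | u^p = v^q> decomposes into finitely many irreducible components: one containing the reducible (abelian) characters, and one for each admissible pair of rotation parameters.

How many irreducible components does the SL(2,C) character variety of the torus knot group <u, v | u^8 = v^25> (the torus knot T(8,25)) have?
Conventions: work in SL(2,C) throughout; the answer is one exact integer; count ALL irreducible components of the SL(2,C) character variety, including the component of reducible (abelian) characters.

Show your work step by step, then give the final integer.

Gamma = < u, v | u^8 = v^25 > (torus knot T(8,25)); the central element u^8 = v^25 acts as +I or -I in any irreducible SL(2,C) representation.
So on each irreducible component the traces are pinned: tr(u) = 2*cos(pi*alpha/8) with 1 <= alpha <= 7, tr(v) = 2*cos(pi*beta/25) with 1 <= beta <= 24.
u^8 = (-1)^alpha I and v^25 = (-1)^beta I must agree, so alpha and beta have equal parity.
count pairs: odd alpha (4 choices) x odd beta (12), plus even alpha (3) x even beta (12): 4*12 + 3*12 = 84.
components with irreducible characters: 84; plus the single component of reducible (abelian) characters: total 85.

85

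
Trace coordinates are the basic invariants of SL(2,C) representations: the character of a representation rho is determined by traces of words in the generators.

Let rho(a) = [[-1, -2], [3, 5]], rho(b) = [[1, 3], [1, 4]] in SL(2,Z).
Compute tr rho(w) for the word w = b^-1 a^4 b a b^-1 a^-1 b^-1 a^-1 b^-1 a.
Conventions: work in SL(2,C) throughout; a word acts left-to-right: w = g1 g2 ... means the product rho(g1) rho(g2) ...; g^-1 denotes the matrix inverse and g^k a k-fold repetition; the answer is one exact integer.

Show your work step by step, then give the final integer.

43860961

rho(b^-1) = [[4, -3], [-1, 1]]
... * rho(a) = [[-1, -2], [3, 5]]  ->  [[-13, -23], [4, 7]]
... * rho(a) = [[-1, -2], [3, 5]]  ->  [[-56, -89], [17, 27]]
... * rho(a) = [[-1, -2], [3, 5]]  ->  [[-211, -333], [64, 101]]
... * rho(a) = [[-1, -2], [3, 5]]  ->  [[-788, -1243], [239, 377]]
... * rho(b) = [[1, 3], [1, 4]]  ->  [[-2031, -7336], [616, 2225]]
... * rho(a) = [[-1, -2], [3, 5]]  ->  [[-19977, -32618], [6059, 9893]]
... * rho(b^-1) = [[4, -3], [-1, 1]]  ->  [[-47290, 27313], [14343, -8284]]
... * rho(a^-1) = [[5, 2], [-3, -1]]  ->  [[-318389, -121893], [96567, 36970]]
... * rho(b^-1) = [[4, -3], [-1, 1]]  ->  [[-1151663, 833274], [349298, -252731]]
... * rho(a^-1) = [[5, 2], [-3, -1]]  ->  [[-8258137, -3136600], [2504683, 951327]]
... * rho(b^-1) = [[4, -3], [-1, 1]]  ->  [[-29895948, 21637811], [9067405, -6562722]]
... * rho(a) = [[-1, -2], [3, 5]]  ->  [[94809381, 167980951], [-28755571, -50948420]]
tr = 94809381 + -50948420 = 43860961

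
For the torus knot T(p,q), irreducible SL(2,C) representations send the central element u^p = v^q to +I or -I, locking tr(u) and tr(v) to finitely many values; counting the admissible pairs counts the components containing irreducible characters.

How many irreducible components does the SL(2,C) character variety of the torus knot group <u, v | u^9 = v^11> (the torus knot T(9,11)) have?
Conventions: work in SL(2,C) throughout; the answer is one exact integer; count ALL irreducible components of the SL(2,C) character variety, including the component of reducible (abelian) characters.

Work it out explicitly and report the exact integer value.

Gamma = < u, v | u^9 = v^11 > (torus knot T(9,11)); the central element u^9 = v^11 acts as +I or -I in any irreducible SL(2,C) representation.
So on each irreducible component the traces are pinned: tr(u) = 2*cos(pi*alpha/9) with 1 <= alpha <= 8, tr(v) = 2*cos(pi*beta/11) with 1 <= beta <= 10.
Consistency of u^9 = (-1)^alpha I with v^11 = (-1)^beta I forces alpha = beta (mod 2).
Counting: 4 odd alphas x 5 odd betas + 4 even alphas x 5 even betas = 20 + 20 = 40.
Total: 40 irreducible-character components + 1 reducible (abelian) component = 41.

41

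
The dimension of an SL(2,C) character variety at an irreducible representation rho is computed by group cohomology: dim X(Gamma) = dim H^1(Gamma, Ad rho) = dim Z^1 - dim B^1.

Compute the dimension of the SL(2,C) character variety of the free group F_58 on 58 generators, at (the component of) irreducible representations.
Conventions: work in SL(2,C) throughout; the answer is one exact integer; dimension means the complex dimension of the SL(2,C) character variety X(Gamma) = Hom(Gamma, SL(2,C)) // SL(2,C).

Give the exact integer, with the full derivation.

The free group F_58: 58 generators, no relators.
A cocycle picks one sl_2 vector per generator freely, giving dim Z^1 = 3*58 = 174.
dim B^1 = 3: the coboundary map is injective because an irreducible image has centralizer 0 in sl_2.
dim H^1 = 174 - 3 = 171, which is dim X.

171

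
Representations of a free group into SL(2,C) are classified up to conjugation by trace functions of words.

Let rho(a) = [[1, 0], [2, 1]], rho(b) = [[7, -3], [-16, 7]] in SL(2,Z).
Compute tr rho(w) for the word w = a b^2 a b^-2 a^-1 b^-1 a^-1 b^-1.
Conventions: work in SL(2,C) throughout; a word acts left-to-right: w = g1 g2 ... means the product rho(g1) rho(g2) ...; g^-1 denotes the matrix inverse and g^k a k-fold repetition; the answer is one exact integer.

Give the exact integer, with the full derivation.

rho(a) = [[1, 0], [2, 1]]
... * rho(b) = [[7, -3], [-16, 7]]  ->  [[7, -3], [-2, 1]]
... * rho(b) = [[7, -3], [-16, 7]]  ->  [[97, -42], [-30, 13]]
... * rho(a) = [[1, 0], [2, 1]]  ->  [[13, -42], [-4, 13]]
... * rho(b^-1) = [[7, 3], [16, 7]]  ->  [[-581, -255], [180, 79]]
... * rho(b^-1) = [[7, 3], [16, 7]]  ->  [[-8147, -3528], [2524, 1093]]
... * rho(a^-1) = [[1, 0], [-2, 1]]  ->  [[-1091, -3528], [338, 1093]]
... * rho(b^-1) = [[7, 3], [16, 7]]  ->  [[-64085, -27969], [19854, 8665]]
... * rho(a^-1) = [[1, 0], [-2, 1]]  ->  [[-8147, -27969], [2524, 8665]]
... * rho(b^-1) = [[7, 3], [16, 7]]  ->  [[-504533, -220224], [156308, 68227]]
tr = -504533 + 68227 = -436306

-436306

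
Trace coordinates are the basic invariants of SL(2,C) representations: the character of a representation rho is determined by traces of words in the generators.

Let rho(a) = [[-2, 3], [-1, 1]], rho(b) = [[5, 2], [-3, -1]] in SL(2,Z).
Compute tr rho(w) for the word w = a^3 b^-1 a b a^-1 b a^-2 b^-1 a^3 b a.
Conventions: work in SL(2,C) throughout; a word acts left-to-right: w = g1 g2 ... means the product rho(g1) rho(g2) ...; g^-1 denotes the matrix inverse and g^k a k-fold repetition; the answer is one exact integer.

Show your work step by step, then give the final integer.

rho(a) = [[-2, 3], [-1, 1]]
... * rho(a) = [[-2, 3], [-1, 1]]  ->  [[1, -3], [1, -2]]
... * rho(a) = [[-2, 3], [-1, 1]]  ->  [[1, 0], [0, 1]]
... * rho(b^-1) = [[-1, -2], [3, 5]]  ->  [[-1, -2], [3, 5]]
... * rho(a) = [[-2, 3], [-1, 1]]  ->  [[4, -5], [-11, 14]]
... * rho(b) = [[5, 2], [-3, -1]]  ->  [[35, 13], [-97, -36]]
... * rho(a^-1) = [[1, -3], [1, -2]]  ->  [[48, -131], [-133, 363]]
... * rho(b) = [[5, 2], [-3, -1]]  ->  [[633, 227], [-1754, -629]]
... * rho(a^-1) = [[1, -3], [1, -2]]  ->  [[860, -2353], [-2383, 6520]]
... * rho(a^-1) = [[1, -3], [1, -2]]  ->  [[-1493, 2126], [4137, -5891]]
... * rho(b^-1) = [[-1, -2], [3, 5]]  ->  [[7871, 13616], [-21810, -37729]]
... * rho(a) = [[-2, 3], [-1, 1]]  ->  [[-29358, 37229], [81349, -103159]]
... * rho(a) = [[-2, 3], [-1, 1]]  ->  [[21487, -50845], [-59539, 140888]]
... * rho(a) = [[-2, 3], [-1, 1]]  ->  [[7871, 13616], [-21810, -37729]]
... * rho(b) = [[5, 2], [-3, -1]]  ->  [[-1493, 2126], [4137, -5891]]
... * rho(a) = [[-2, 3], [-1, 1]]  ->  [[860, -2353], [-2383, 6520]]
tr = 860 + 6520 = 7380

7380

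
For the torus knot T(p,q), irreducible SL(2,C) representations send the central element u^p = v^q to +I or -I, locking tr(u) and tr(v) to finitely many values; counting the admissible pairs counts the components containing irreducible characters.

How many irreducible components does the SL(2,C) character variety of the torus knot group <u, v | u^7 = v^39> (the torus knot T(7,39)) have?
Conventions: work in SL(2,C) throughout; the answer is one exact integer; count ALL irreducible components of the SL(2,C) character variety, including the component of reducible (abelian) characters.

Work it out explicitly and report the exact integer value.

Gamma = < u, v | u^7 = v^39 > (torus knot T(7,39)); the central element u^7 = v^39 acts as +I or -I in any irreducible SL(2,C) representation.
On an irreducible component, tr(u) is locked at 2*cos(pi*alpha/7) for some alpha in 1..6, and tr(v) at 2*cos(pi*beta/39) for some beta in 1..38.
The two central values (-1)^alpha I and (-1)^beta I must be the same matrix, so alpha and beta share a parity.
Enumerate parity-matched pairs: 3*19 odd-odd plus 3*19 even-even gives 114.
Total: 114 irreducible-character components + 1 reducible (abelian) component = 115.

115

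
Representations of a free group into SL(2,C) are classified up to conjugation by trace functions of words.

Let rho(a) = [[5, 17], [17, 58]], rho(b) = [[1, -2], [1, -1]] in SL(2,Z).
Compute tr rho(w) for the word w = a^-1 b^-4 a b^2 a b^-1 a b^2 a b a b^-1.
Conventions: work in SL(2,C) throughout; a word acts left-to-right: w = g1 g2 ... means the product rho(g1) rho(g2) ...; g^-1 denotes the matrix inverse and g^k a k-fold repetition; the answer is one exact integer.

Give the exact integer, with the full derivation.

-21600180

rho(a^-1) = [[58, -17], [-17, 5]]
... * rho(b^-1) = [[-1, 2], [-1, 1]]  ->  [[-41, 99], [12, -29]]
... * rho(b^-1) = [[-1, 2], [-1, 1]]  ->  [[-58, 17], [17, -5]]
... * rho(b^-1) = [[-1, 2], [-1, 1]]  ->  [[41, -99], [-12, 29]]
... * rho(b^-1) = [[-1, 2], [-1, 1]]  ->  [[58, -17], [-17, 5]]
... * rho(a) = [[5, 17], [17, 58]]  ->  [[1, 0], [0, 1]]
... * rho(b) = [[1, -2], [1, -1]]  ->  [[1, -2], [1, -1]]
... * rho(b) = [[1, -2], [1, -1]]  ->  [[-1, 0], [0, -1]]
... * rho(a) = [[5, 17], [17, 58]]  ->  [[-5, -17], [-17, -58]]
... * rho(b^-1) = [[-1, 2], [-1, 1]]  ->  [[22, -27], [75, -92]]
... * rho(a) = [[5, 17], [17, 58]]  ->  [[-349, -1192], [-1189, -4061]]
... * rho(b) = [[1, -2], [1, -1]]  ->  [[-1541, 1890], [-5250, 6439]]
... * rho(b) = [[1, -2], [1, -1]]  ->  [[349, 1192], [1189, 4061]]
... * rho(a) = [[5, 17], [17, 58]]  ->  [[22009, 75069], [74982, 255751]]
... * rho(b) = [[1, -2], [1, -1]]  ->  [[97078, -119087], [330733, -405715]]
... * rho(a) = [[5, 17], [17, 58]]  ->  [[-1539089, -5256720], [-5243490, -17909009]]
... * rho(b^-1) = [[-1, 2], [-1, 1]]  ->  [[6795809, -8334898], [23152499, -28395989]]
tr = 6795809 + -28395989 = -21600180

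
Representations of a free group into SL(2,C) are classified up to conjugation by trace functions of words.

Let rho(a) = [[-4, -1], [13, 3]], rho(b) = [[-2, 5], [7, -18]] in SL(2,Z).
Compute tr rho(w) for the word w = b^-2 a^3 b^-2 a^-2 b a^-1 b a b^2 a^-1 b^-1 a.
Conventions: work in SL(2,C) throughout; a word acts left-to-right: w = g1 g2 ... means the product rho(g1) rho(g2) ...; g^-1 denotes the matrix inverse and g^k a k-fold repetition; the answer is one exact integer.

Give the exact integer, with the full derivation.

rho(b^-1) = [[-18, -5], [-7, -2]]
... * rho(b^-1) = [[-18, -5], [-7, -2]]  ->  [[359, 100], [140, 39]]
... * rho(a) = [[-4, -1], [13, 3]]  ->  [[-136, -59], [-53, -23]]
... * rho(a) = [[-4, -1], [13, 3]]  ->  [[-223, -41], [-87, -16]]
... * rho(a) = [[-4, -1], [13, 3]]  ->  [[359, 100], [140, 39]]
... * rho(b^-1) = [[-18, -5], [-7, -2]]  ->  [[-7162, -1995], [-2793, -778]]
... * rho(b^-1) = [[-18, -5], [-7, -2]]  ->  [[142881, 39800], [55720, 15521]]
... * rho(a^-1) = [[3, 1], [-13, -4]]  ->  [[-88757, -16319], [-34613, -6364]]
... * rho(a^-1) = [[3, 1], [-13, -4]]  ->  [[-54124, -23481], [-21107, -9157]]
... * rho(b) = [[-2, 5], [7, -18]]  ->  [[-56119, 152038], [-21885, 59291]]
... * rho(a^-1) = [[3, 1], [-13, -4]]  ->  [[-2144851, -664271], [-836438, -259049]]
... * rho(b) = [[-2, 5], [7, -18]]  ->  [[-360195, 1232623], [-140467, 480692]]
... * rho(a) = [[-4, -1], [13, 3]]  ->  [[17464879, 4058064], [6810864, 1582543]]
... * rho(b) = [[-2, 5], [7, -18]]  ->  [[-6523310, 14279243], [-2543927, 5568546]]
... * rho(b) = [[-2, 5], [7, -18]]  ->  [[113001321, -289642924], [44067676, -112953463]]
... * rho(a^-1) = [[3, 1], [-13, -4]]  ->  [[4104361975, 1271573017], [1600598047, 495881528]]
... * rho(b^-1) = [[-18, -5], [-7, -2]]  ->  [[-82779526669, -23064955909], [-32281935542, -8994753291]]
... * rho(a) = [[-4, -1], [13, 3]]  ->  [[31273679859, 13584658942], [12195949385, 5297675669]]
tr = 31273679859 + 5297675669 = 36571355528

36571355528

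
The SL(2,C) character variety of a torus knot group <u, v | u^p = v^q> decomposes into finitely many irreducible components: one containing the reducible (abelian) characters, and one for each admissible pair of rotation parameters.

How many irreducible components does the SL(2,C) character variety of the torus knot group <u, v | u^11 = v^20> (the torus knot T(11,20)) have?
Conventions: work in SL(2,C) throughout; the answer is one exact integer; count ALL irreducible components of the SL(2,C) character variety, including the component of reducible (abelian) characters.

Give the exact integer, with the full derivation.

In the torus knot group T(11,20), u^11 = v^20 is central, so an irreducible representation sends it to +I or -I (Schur).
On an irreducible component, tr(u) is locked at 2*cos(pi*alpha/11) for some alpha in 1..10, and tr(v) at 2*cos(pi*beta/20) for some beta in 1..19.
Consistency of u^11 = (-1)^alpha I with v^20 = (-1)^beta I forces alpha = beta (mod 2).
count pairs: odd alpha (5 choices) x odd beta (10), plus even alpha (5) x even beta (9): 5*10 + 5*9 = 95.
Total: 95 irreducible-character components + 1 reducible (abelian) component = 96.

96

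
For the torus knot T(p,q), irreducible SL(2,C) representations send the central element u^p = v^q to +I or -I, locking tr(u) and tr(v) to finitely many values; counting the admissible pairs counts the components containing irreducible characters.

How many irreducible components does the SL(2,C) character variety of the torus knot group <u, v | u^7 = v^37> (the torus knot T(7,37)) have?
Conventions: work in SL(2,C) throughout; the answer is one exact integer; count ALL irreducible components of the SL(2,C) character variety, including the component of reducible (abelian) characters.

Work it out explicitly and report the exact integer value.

109

For T(7,37): irreducibility forces the central element u^7 = v^37 to one of +I, -I.
On an irreducible component, tr(u) is locked at 2*cos(pi*alpha/7) for some alpha in 1..6, and tr(v) at 2*cos(pi*beta/37) for some beta in 1..36.
Consistency of u^7 = (-1)^alpha I with v^37 = (-1)^beta I forces alpha = beta (mod 2).
Enumerate parity-matched pairs: 3*18 odd-odd plus 3*18 even-even gives 108.
components with irreducible characters: 108; plus the single component of reducible (abelian) characters: total 109.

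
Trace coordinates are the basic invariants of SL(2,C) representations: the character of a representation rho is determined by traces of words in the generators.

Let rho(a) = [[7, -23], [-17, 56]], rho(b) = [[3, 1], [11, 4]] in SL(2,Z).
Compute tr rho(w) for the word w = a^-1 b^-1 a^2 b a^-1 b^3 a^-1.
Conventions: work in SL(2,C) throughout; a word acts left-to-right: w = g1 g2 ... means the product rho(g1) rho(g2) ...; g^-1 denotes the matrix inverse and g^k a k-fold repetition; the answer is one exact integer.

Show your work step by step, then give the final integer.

rho(a^-1) = [[56, 23], [17, 7]]
... * rho(b^-1) = [[4, -1], [-11, 3]]  ->  [[-29, 13], [-9, 4]]
... * rho(a) = [[7, -23], [-17, 56]]  ->  [[-424, 1395], [-131, 431]]
... * rho(a) = [[7, -23], [-17, 56]]  ->  [[-26683, 87872], [-8244, 27149]]
... * rho(b) = [[3, 1], [11, 4]]  ->  [[886543, 324805], [273907, 100352]]
... * rho(a^-1) = [[56, 23], [17, 7]]  ->  [[55168093, 22664124], [17044776, 7002325]]
... * rho(b) = [[3, 1], [11, 4]]  ->  [[414809643, 145824589], [128159903, 45054076]]
... * rho(b) = [[3, 1], [11, 4]]  ->  [[2848499408, 998107999], [880074545, 308376207]]
... * rho(b) = [[3, 1], [11, 4]]  ->  [[19524686213, 6840931404], [6032361912, 2113579373]]
... * rho(a^-1) = [[56, 23], [17, 7]]  ->  [[1209678261796, 496954302727], [373743116413, 153539379587]]
tr = 1209678261796 + 153539379587 = 1363217641383

1363217641383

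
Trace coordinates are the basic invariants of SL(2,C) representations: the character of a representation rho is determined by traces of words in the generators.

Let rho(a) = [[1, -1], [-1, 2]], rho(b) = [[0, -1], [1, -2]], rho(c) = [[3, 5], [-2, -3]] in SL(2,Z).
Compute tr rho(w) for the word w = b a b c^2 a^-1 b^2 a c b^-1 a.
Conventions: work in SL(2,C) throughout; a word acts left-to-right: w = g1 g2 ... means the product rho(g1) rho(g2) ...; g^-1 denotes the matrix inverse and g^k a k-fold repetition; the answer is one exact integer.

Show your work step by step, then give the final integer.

-27

rho(b) = [[0, -1], [1, -2]]
... * rho(a) = [[1, -1], [-1, 2]]  ->  [[1, -2], [3, -5]]
... * rho(b) = [[0, -1], [1, -2]]  ->  [[-2, 3], [-5, 7]]
... * rho(c) = [[3, 5], [-2, -3]]  ->  [[-12, -19], [-29, -46]]
... * rho(c) = [[3, 5], [-2, -3]]  ->  [[2, -3], [5, -7]]
... * rho(a^-1) = [[2, 1], [1, 1]]  ->  [[1, -1], [3, -2]]
... * rho(b) = [[0, -1], [1, -2]]  ->  [[-1, 1], [-2, 1]]
... * rho(b) = [[0, -1], [1, -2]]  ->  [[1, -1], [1, 0]]
... * rho(a) = [[1, -1], [-1, 2]]  ->  [[2, -3], [1, -1]]
... * rho(c) = [[3, 5], [-2, -3]]  ->  [[12, 19], [5, 8]]
... * rho(b^-1) = [[-2, 1], [-1, 0]]  ->  [[-43, 12], [-18, 5]]
... * rho(a) = [[1, -1], [-1, 2]]  ->  [[-55, 67], [-23, 28]]
tr = -55 + 28 = -27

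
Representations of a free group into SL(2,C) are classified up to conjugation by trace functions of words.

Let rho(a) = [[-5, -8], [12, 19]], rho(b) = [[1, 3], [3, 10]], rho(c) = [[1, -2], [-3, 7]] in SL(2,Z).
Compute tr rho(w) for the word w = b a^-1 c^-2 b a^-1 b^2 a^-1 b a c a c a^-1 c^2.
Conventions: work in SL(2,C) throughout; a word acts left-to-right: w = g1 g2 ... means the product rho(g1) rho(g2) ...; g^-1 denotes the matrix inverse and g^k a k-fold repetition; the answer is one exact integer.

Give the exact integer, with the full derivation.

rho(b) = [[1, 3], [3, 10]]
... * rho(a^-1) = [[19, 8], [-12, -5]]  ->  [[-17, -7], [-63, -26]]
... * rho(c^-1) = [[7, 2], [3, 1]]  ->  [[-140, -41], [-519, -152]]
... * rho(c^-1) = [[7, 2], [3, 1]]  ->  [[-1103, -321], [-4089, -1190]]
... * rho(b) = [[1, 3], [3, 10]]  ->  [[-2066, -6519], [-7659, -24167]]
... * rho(a^-1) = [[19, 8], [-12, -5]]  ->  [[38974, 16067], [144483, 59563]]
... * rho(b) = [[1, 3], [3, 10]]  ->  [[87175, 277592], [323172, 1029079]]
... * rho(b) = [[1, 3], [3, 10]]  ->  [[919951, 3037445], [3410409, 11260306]]
... * rho(a^-1) = [[19, 8], [-12, -5]]  ->  [[-18970271, -7827617], [-70325901, -29018258]]
... * rho(b) = [[1, 3], [3, 10]]  ->  [[-42453122, -135186983], [-157380675, -501160283]]
... * rho(a) = [[-5, -8], [12, 19]]  ->  [[-1409978186, -2228927701], [-5227020021, -8262999977]]
... * rho(c) = [[1, -2], [-3, 7]]  ->  [[5276804917, -12782537535], [19561979910, -47386959797]]
... * rho(a) = [[-5, -8], [12, 19]]  ->  [[-179774475005, -285082652501], [-666453417114, -1056848075423]]
... * rho(c) = [[1, -2], [-3, 7]]  ->  [[675473482498, -1636029617497], [2504090809155, -6065029693733]]
... * rho(a^-1) = [[19, 8], [-12, -5]]  ->  [[32466351577426, 13583935947469], [120358081698741, 50357874941905]]
... * rho(c) = [[1, -2], [-3, 7]]  ->  [[-8285456264981, 30154848477431], [-30715543126974, 111788961195853]]
... * rho(c) = [[1, -2], [-3, 7]]  ->  [[-98750001697274, 227654851871979], [-366082426714533, 843953814624919]]
tr = -98750001697274 + 843953814624919 = 745203812927645

745203812927645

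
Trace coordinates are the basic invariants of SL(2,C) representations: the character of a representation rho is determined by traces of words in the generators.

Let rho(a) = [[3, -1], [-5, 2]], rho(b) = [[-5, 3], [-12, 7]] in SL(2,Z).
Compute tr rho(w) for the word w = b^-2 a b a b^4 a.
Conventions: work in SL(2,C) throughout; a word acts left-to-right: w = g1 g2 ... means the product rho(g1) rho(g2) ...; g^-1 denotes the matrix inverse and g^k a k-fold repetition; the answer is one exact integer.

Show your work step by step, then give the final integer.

2864

rho(b^-1) = [[7, -3], [12, -5]]
... * rho(b^-1) = [[7, -3], [12, -5]]  ->  [[13, -6], [24, -11]]
... * rho(a) = [[3, -1], [-5, 2]]  ->  [[69, -25], [127, -46]]
... * rho(b) = [[-5, 3], [-12, 7]]  ->  [[-45, 32], [-83, 59]]
... * rho(a) = [[3, -1], [-5, 2]]  ->  [[-295, 109], [-544, 201]]
... * rho(b) = [[-5, 3], [-12, 7]]  ->  [[167, -122], [308, -225]]
... * rho(b) = [[-5, 3], [-12, 7]]  ->  [[629, -353], [1160, -651]]
... * rho(b) = [[-5, 3], [-12, 7]]  ->  [[1091, -584], [2012, -1077]]
... * rho(b) = [[-5, 3], [-12, 7]]  ->  [[1553, -815], [2864, -1503]]
... * rho(a) = [[3, -1], [-5, 2]]  ->  [[8734, -3183], [16107, -5870]]
tr = 8734 + -5870 = 2864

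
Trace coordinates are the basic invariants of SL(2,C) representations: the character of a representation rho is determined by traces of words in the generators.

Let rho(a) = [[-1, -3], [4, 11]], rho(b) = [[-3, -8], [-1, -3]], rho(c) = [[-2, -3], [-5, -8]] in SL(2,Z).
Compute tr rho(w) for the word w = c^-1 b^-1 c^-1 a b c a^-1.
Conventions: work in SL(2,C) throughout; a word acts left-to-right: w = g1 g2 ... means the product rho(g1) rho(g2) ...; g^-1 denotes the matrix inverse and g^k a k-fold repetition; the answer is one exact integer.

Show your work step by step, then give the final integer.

rho(c^-1) = [[-8, 3], [5, -2]]
... * rho(b^-1) = [[-3, 8], [1, -3]]  ->  [[27, -73], [-17, 46]]
... * rho(c^-1) = [[-8, 3], [5, -2]]  ->  [[-581, 227], [366, -143]]
... * rho(a) = [[-1, -3], [4, 11]]  ->  [[1489, 4240], [-938, -2671]]
... * rho(b) = [[-3, -8], [-1, -3]]  ->  [[-8707, -24632], [5485, 15517]]
... * rho(c) = [[-2, -3], [-5, -8]]  ->  [[140574, 223177], [-88555, -140591]]
... * rho(a^-1) = [[11, 3], [-4, -1]]  ->  [[653606, 198545], [-411741, -125074]]
tr = 653606 + -125074 = 528532

528532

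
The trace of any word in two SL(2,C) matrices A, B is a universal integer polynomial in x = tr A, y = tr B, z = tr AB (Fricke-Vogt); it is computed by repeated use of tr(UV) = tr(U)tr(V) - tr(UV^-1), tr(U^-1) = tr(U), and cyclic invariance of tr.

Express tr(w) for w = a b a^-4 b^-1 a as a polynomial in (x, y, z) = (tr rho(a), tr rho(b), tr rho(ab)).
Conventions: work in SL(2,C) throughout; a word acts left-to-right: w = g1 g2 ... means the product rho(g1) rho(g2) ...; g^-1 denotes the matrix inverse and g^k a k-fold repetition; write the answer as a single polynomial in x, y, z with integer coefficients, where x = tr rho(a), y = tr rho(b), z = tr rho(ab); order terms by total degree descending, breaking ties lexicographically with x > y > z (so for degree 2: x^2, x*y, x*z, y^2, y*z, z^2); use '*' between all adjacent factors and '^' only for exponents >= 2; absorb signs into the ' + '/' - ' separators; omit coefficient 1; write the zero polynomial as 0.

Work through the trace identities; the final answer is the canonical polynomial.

-x^5*y*z + x^6 + x^4*y^2 + x^4*z^2 + 2*x^3*y*z - 6*x^4 - 2*x^2*y^2 - 2*x^2*z^2 + 9*x^2 - 2

trace(a^2 b) = trace(a)*trace(b a) - trace(b) = x*z - y
trace(a^2) = trace(a)*trace(a) - trace(1) = x^2 - 2
trace(b a^2 b) = trace(b)*trace(a^2 b) - trace(a^2) = x*y*z - x^2 - y^2 + 2
use: trace(b a b a) = trace(a b)*trace(a b) - trace(1) = z^2 - 2
trace(b a b) = trace(b)*trace(a b) - trace(a) = y*z - x
trace(b a^2 b a) = trace(a)*trace(b a b a) - trace(b a b) = x*z^2 - y*z - x
apply: trace(b a^2 b a^-1) = trace(b a^2 b)*trace(a) - trace(b a^2 b a) = x^2*y*z - x^3 - x*y^2 - x*z^2 + y*z + 3*x
trace(a^2 b a^-2 b) = trace(b a^2 b a^-1)*trace(a) - trace(b a^2 b) = x^3*y*z - x^4 - x^2*y^2 - x^2*z^2 + 4*x^2 + y^2 - 2
use: trace(a^-2 b^-1 a^2 b) = trace(a^2 b a^-2)*trace(b) - trace(a^2 b a^-2 b) = -x^3*y*z + x^4 + x^2*y^2 + x^2*z^2 - 4*x^2 + 2
trace(a^2 b a) = trace(a)*trace(a b a) - trace(a b) = x^2*z - x*y - z
use: trace(b^-1 a^2 b a) = trace(a^2 b a)*trace(b) - trace(a^2 b a b) = x^2*y*z - x*y^2 - x*z^2 + x
use: trace(a^-1 b^-1 a^2 b) = trace(b^-1 a^2 b)*trace(a) - trace(b^-1 a^2 b a) = -x^2*y*z + x^3 + x*y^2 + x*z^2 - 3*x
use: trace(a^-1 b^-1 a^2 b a^-2) = trace(a^-2 b^-1 a^2 b)*trace(a) - trace(a^-2 b^-1 a^2 b a) = -x^4*y*z + x^5 + x^3*y^2 + x^3*z^2 + x^2*y*z - 5*x^3 - x*y^2 - x*z^2 + 5*x
use: trace(a b a^-4 b^-1 a) = trace(a^-1 b^-1 a^2 b a^-2)*trace(a) - trace(a^-1 b^-1 a^2 b a^-1) = -x^5*y*z + x^6 + x^4*y^2 + x^4*z^2 + 2*x^3*y*z - 6*x^4 - 2*x^2*y^2 - 2*x^2*z^2 + 9*x^2 - 2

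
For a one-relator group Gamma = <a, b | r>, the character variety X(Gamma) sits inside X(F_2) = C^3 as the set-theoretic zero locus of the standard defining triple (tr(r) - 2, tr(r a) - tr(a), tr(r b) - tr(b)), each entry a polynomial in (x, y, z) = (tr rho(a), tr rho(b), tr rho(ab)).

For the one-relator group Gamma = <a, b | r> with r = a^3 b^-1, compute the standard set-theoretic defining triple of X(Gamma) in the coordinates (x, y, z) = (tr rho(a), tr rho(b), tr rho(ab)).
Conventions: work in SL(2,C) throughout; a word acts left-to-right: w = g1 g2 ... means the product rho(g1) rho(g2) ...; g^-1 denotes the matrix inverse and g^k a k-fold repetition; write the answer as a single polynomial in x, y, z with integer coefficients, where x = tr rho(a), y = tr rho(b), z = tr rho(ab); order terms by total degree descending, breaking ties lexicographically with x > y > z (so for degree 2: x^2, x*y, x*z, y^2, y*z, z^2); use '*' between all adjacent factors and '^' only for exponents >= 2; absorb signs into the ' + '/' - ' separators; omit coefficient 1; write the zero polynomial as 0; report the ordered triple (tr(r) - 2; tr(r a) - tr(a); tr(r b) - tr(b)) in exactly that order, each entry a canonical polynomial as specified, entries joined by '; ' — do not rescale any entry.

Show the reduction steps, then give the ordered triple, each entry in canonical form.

x^3*y - x^2*z - 2*x*y + z - 2; x^4*y - x^3*z - 3*x^2*y + 2*x*z - x + y; x^3 - 3*x - y

trace(a^2) = trace(a) trace(a) - trace(1)  (reduce the a square) = x^2 - 2
trace(a^3) = trace(a) trace(a^2) - trace(a)  (reduce the a square) = x^3 - 3*x
reduce: trace(b a^2) = trace(a) trace(b a) - trace(b)  (reduce the a square) = x*z - y
trace(a^3 b) = trace(a) trace(b a^2) - trace(b a)  (reduce the a square) = x^2*z - x*y - z
trace(a^3 b^-1) = trace(a^3) trace(b) - trace(a^3 b)  (eliminate b^-1) = x^3*y - x^2*z - 2*x*y + z
reduce: trace(a^4) = trace(a) trace(a^3) - trace(a^2)  (reduce the a square) = x^4 - 4*x^2 + 2
so trace(a^4 b) = trace(a) trace(a b a^2) - trace(a b a)  (reduce the a square) = x^3*z - x^2*y - 2*x*z + y
trace(a^3 b^-1 a) = trace(a^4) trace(b) - trace(a^4 b)  (eliminate b^-1) = x^4*y - x^3*z - 3*x^2*y + 2*x*z + y
assemble the triple (trace(r) - 2; trace(r a) - x; trace(r b) - y)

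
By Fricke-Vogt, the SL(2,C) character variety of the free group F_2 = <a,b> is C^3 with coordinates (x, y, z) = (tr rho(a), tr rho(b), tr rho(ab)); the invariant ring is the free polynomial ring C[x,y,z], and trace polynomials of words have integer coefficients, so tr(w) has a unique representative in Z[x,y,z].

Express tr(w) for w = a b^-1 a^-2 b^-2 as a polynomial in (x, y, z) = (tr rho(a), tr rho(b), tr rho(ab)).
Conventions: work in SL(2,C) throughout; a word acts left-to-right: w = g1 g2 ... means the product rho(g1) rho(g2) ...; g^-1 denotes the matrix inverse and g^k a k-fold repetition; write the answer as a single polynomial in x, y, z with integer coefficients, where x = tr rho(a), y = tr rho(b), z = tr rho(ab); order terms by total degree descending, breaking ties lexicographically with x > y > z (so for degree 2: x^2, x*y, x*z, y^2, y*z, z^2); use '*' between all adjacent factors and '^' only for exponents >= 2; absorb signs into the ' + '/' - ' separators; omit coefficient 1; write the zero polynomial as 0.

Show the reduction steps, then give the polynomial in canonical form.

x^2*y^2*z - x^3*y - x*y^3 - x*y*z^2 + y^2*z + 3*x*y - z

tr(a^-1) = tr(a) = x
tr(a^-1 b) = tr(b) * tr(a) - tr(b a) = x*y - z
tr(b^-1 a^-1) = tr(a^-1) * tr(b) - tr(a^-1 b) = z
tr(b a b) = tr(b) * tr(a b) - tr(a) = y*z - x
next, tr(b a b a) = tr(a b) * tr(a b) - tr(1)   [split at repeated a] = z^2 - 2
tr(a^-1 b a b) = tr(b a b) * tr(a) - tr(b a b a) = x*y*z - x^2 - z^2 + 2
tr(b a b^-1 a^-1) = tr(a^-1 b a) * tr(b) - tr(a^-1 b a b) = -x*y*z + x^2 + y^2 + z^2 - 2
tr(a b^-1 a^-2 b) = tr(b a b^-1 a^-1) * tr(a) - tr(b a b^-1) = -x^2*y*z + x^3 + x*y^2 + x*z^2 - 3*x
and tr(a b^-1 a^-2 b^-1) = tr(a b^-1 a^-2) * tr(b) - tr(a b^-1 a^-2 b) = x^2*y*z - x^3 - x*y^2 - x*z^2 + y*z + 3*x
tr(a b^-1 a^-2 b^-2) = tr(a b^-1 a^-2 b^-1) * tr(b) - tr(a b^-1 a^-2) = x^2*y^2*z - x^3*y - x*y^3 - x*y*z^2 + y^2*z + 3*x*y - z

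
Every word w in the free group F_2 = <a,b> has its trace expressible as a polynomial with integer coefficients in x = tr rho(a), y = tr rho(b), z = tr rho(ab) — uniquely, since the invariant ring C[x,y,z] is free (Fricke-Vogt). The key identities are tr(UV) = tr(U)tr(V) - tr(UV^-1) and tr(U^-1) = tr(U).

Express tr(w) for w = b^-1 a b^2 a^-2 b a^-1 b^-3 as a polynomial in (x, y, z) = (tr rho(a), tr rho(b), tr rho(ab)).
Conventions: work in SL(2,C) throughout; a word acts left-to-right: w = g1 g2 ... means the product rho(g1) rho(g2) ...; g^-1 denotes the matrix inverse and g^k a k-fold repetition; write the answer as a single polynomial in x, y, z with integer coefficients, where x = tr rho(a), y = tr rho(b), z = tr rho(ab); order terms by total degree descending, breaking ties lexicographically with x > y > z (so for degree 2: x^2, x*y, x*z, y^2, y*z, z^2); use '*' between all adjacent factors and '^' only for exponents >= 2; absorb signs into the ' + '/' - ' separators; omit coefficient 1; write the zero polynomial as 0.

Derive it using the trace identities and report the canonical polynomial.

tr(a^2 b) = tr(a) * tr(b a) - tr(b) = x*z - y
tr(a^2) = tr(a) * tr(a) - tr(1) = x^2 - 2
tr(a b^2 a) = tr(b) * tr(a^2 b) - tr(a^2) = x*y*z - x^2 - y^2 + 2
tr(a b a b) = tr(b a) * tr(b a) - tr(1) = z^2 - 2
tr(a b^2 a b) = tr(b) * tr(a b a b) - tr(a b a) = y*z^2 - x*z - y
tr(b^-1 a b^2 a) = tr(a b^2 a) * tr(b) - tr(a b^2 a b) = x*y^2*z - x^2*y - y^3 - y*z^2 + x*z + 3*y
tr(a^-1 b^-1 a b^2) = tr(b^-1 a b^2) * tr(a) - tr(b^-1 a b^2 a) = -x*y^2*z + x^2*y + y^3 + y*z^2 - 3*y
tr(b^-1 a b^2 a^-2) = tr(a^-1 b^-1 a b^2) * tr(a) - tr(a^-1 b^-1 a b^2 a) = -x^2*y^2*z + x^3*y + x*y^3 + x*y*z^2 - 3*x*y - z
tr(b^2) = tr(b) * tr(b) - tr(1) = y^2 - 2
tr(b^2 a) = tr(b) * tr(a b) - tr(a) = y*z - x
tr(b^2 a^-1) = tr(b^2) * tr(a) - tr(b^2 a) = x*y^2 - y*z - x
tr(b^-2 a b^2 a^-2) = tr(b^-1 a b^2 a^-2) * tr(b) - tr(b^-1 a b^2 a^-2 b) = -x^2*y^3*z + x^3*y^2 + x*y^4 + x*y^2*z^2 - 4*x*y^2 + x
tr(b^-3 a b^2 a^-2) = tr(b^-2 a b^2 a^-2) * tr(b) - tr(b^-2 a b^2 a^-2 b) = -x^2*y^4*z + x^3*y^3 + x*y^5 + x*y^3*z^2 + x^2*y^2*z - x^3*y - 5*x*y^3 - x*y*z^2 + 4*x*y + z
tr(b a^2 b^2) = tr(b) * tr(b a^2 b) - tr(b a^2) = x*y^2*z - x^2*y - y^3 - x*z + 3*y
tr(a b a^2 b) = tr(a) * tr(b a b a) - tr(b a b) = x*z^2 - y*z - x
tr(a b a^2) = tr(a) * tr(b a^2) - tr(b a) = x^2*z - x*y - z
tr(b a^2 b^2 a) = tr(b) * tr(a b a^2 b) - tr(a b a^2) = x*y*z^2 - x^2*z - y^2*z + z
tr(a b^2 a^-1 b a) = tr(b a^2 b^2) * tr(a) - tr(b a^2 b^2 a) = x^2*y^2*z - x^3*y - x*y^3 - x*y*z^2 + y^2*z + 3*x*y - z
tr(b a b a b^2) = tr(b) * tr(a b a b^2) - tr(a b a b) = y^2*z^2 - x*y*z - y^2 - z^2 + 2
tr(a b a b a b) = tr(b a b a) * tr(b a) - tr(a b) = z^3 - 3*z
tr(b a b a b^2 a) = tr(b) * tr(a b a b a b) - tr(a b a b a) = y*z^3 - x*z^2 - 2*y*z + x
tr(a b^2 a^-1 b a b) = tr(b a b a b^2) * tr(a) - tr(b a b a b^2 a) = x*y^2*z^2 - x^2*y*z - y*z^3 - x*y^2 + 2*y*z + x
tr(a^-1 b a b^-1 a b^2) = tr(a b^2 a^-1 b a) * tr(b) - tr(a b^2 a^-1 b a b) = x^2*y^3*z - x^3*y^2 - x*y^4 - 2*x*y^2*z^2 + x^2*y*z + y^3*z + y*z^3 + 4*x*y^2 - 3*y*z - x
tr(b a b^-1 a b^2) = tr(a b^3 a) * tr(b) - tr(a b^3 a b) = x*y^3*z - x^2*y^2 - y^4 - y^2*z^2 + 4*y^2 + z^2 - 2
tr(a b^2 a^-2 b a b^-1) = tr(a^-1 b a b^-1 a b^2) * tr(a) - tr(a^-1 b a b^-1 a b^2 a) = x^3*y^3*z - x^4*y^2 - x^2*y^4 - 2*x^2*y^2*z^2 + x^3*y*z + x*y*z^3 + 5*x^2*y^2 + y^4 + y^2*z^2 - 3*x*y*z - x^2 - 4*y^2 - z^2 + 2
tr(a b^2 a^-2 b a) = tr(a^-1 b a^2 b^2) * tr(a) - tr(a^-1 b a^2 b^2 a) = x^3*y^2*z - x^4*y - x^2*y^3 - x^2*y*z^2 + 4*x^2*y + y^3 - 3*y
tr(a b^2 a^-2 b a b^-2) = tr(a b^2 a^-2 b a b^-1) * tr(b) - tr(a b^2 a^-2 b a) = x^3*y^4*z - x^4*y^3 - x^2*y^5 - 2*x^2*y^3*z^2 + x*y^2*z^3 + x^4*y + 6*x^2*y^3 + x^2*y*z^2 + y^5 + y^3*z^2 - 3*x*y^2*z - 5*x^2*y - 5*y^3 - y*z^2 + 5*y
tr(b^-2 a b^2 a^-2 b a b^-1) = tr(a b^2 a^-2 b a b^-2) * tr(b) - tr(a b^2 a^-2 b a b^-1) = x^3*y^5*z - x^4*y^4 - x^2*y^6 - 2*x^2*y^4*z^2 - x^3*y^3*z + x*y^3*z^3 + 2*x^4*y^2 + 7*x^2*y^4 + 3*x^2*y^2*z^2 + y^6 + y^4*z^2 - x^3*y*z - 3*x*y^3*z - x*y*z^3 - 10*x^2*y^2 - 6*y^4 - 2*y^2*z^2 + 3*x*y*z + x^2 + 9*y^2 + z^2 - 2
tr(b^-4 a b^2 a^-2 b a) = tr(b^-2 a b^2 a^-2 b a b^-1) * tr(b) - tr(b^-2 a b^2 a^-2 b a) = x^3*y^6*z - x^4*y^5 - x^2*y^7 - 2*x^2*y^5*z^2 - 2*x^3*y^4*z + x*y^4*z^3 + 3*x^4*y^3 + 8*x^2*y^5 + 5*x^2*y^3*z^2 + y^7 + y^5*z^2 - x^3*y^2*z - 3*x*y^4*z - 2*x*y^2*z^3 - x^4*y - 16*x^2*y^3 - x^2*y*z^2 - 7*y^5 - 3*y^3*z^2 + 6*x*y^2*z + 6*x^2*y + 14*y^3 + 2*y*z^2 - 7*y
tr(b^-1 a b^2 a^-2 b a^-1 b^-3) = tr(b^-4 a b^2 a^-2 b) * tr(a) - tr(b^-4 a b^2 a^-2 b a) = -x^3*y^6*z + x^4*y^5 + x^2*y^7 + 2*x^2*y^5*z^2 + x^3*y^4*z - x*y^4*z^3 - 2*x^4*y^3 - 7*x^2*y^5 - 4*x^2*y^3*z^2 - y^7 - y^5*z^2 + 2*x^3*y^2*z + 3*x*y^4*z + 2*x*y^2*z^3 + 11*x^2*y^3 + 7*y^5 + 3*y^3*z^2 - 6*x*y^2*z - 2*x^2*y - 14*y^3 - 2*y*z^2 + x*z + 7*y

-x^3*y^6*z + x^4*y^5 + x^2*y^7 + 2*x^2*y^5*z^2 + x^3*y^4*z - x*y^4*z^3 - 2*x^4*y^3 - 7*x^2*y^5 - 4*x^2*y^3*z^2 - y^7 - y^5*z^2 + 2*x^3*y^2*z + 3*x*y^4*z + 2*x*y^2*z^3 + 11*x^2*y^3 + 7*y^5 + 3*y^3*z^2 - 6*x*y^2*z - 2*x^2*y - 14*y^3 - 2*y*z^2 + x*z + 7*y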